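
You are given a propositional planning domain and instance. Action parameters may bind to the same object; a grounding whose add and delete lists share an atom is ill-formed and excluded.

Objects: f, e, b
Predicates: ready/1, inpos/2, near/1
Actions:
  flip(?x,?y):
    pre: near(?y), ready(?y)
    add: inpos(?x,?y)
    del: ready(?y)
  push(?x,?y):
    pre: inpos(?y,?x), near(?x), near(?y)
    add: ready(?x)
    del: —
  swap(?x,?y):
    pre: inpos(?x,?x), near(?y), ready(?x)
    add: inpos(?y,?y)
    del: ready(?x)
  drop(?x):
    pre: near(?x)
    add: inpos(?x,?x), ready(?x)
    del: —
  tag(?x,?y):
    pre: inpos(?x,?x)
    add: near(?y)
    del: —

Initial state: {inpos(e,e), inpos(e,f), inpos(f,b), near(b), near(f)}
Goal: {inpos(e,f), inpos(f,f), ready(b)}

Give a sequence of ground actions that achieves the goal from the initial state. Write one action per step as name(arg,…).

push(b,f); drop(f)

1. push(b,f)  →  {inpos(e,e), inpos(e,f), inpos(f,b), near(b), near(f), ready(b)}
2. drop(f)  →  {inpos(e,e), inpos(e,f), inpos(f,b), inpos(f,f), near(b), near(f), ready(b), ready(f)}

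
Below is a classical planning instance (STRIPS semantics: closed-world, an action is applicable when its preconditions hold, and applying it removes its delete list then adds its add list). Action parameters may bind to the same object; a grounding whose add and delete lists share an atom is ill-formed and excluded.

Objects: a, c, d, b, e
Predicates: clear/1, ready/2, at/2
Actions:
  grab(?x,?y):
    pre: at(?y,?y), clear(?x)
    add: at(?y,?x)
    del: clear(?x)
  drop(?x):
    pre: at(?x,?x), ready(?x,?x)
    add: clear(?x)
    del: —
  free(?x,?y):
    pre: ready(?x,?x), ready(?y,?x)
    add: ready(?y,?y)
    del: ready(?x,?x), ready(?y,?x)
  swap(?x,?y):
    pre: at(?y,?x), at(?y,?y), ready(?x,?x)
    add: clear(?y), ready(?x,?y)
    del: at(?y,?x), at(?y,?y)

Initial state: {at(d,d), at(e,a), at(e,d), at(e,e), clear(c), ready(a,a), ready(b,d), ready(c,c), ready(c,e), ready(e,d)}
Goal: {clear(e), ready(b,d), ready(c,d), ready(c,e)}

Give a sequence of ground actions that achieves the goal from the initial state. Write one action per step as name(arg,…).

1. grab(c,d)  →  {at(d,c), at(d,d), at(e,a), at(e,d), at(e,e), ready(a,a), ready(b,d), ready(c,c), ready(c,e), ready(e,d)}
2. swap(a,e)  →  {at(d,c), at(d,d), at(e,d), clear(e), ready(a,a), ready(a,e), ready(b,d), ready(c,c), ready(c,e), ready(e,d)}
3. swap(c,d)  →  {at(e,d), clear(d), clear(e), ready(a,a), ready(a,e), ready(b,d), ready(c,c), ready(c,d), ready(c,e), ready(e,d)}

grab(c,d); swap(a,e); swap(c,d)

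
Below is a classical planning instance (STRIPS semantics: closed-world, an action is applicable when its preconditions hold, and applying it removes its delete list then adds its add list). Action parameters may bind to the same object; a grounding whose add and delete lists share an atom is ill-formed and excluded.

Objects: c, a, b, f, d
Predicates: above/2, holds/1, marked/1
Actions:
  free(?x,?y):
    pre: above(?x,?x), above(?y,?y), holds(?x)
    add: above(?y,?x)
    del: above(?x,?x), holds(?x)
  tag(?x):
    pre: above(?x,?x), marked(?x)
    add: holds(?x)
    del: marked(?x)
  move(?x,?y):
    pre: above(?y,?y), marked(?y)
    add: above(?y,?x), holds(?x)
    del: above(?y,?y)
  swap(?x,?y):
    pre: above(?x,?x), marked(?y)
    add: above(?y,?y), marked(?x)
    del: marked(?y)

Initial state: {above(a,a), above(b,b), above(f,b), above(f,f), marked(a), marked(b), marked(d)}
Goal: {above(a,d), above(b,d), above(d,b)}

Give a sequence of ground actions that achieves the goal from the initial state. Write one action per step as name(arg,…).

1. move(d,a)  →  {above(a,d), above(b,b), above(f,b), above(f,f), holds(d), marked(a), marked(b), marked(d)}
2. move(d,b)  →  {above(a,d), above(b,d), above(f,b), above(f,f), holds(d), marked(a), marked(b), marked(d)}
3. swap(f,d)  →  {above(a,d), above(b,d), above(d,d), above(f,b), above(f,f), holds(d), marked(a), marked(b), marked(f)}
4. swap(d,a)  →  {above(a,a), above(a,d), above(b,d), above(d,d), above(f,b), above(f,f), holds(d), marked(b), marked(d), marked(f)}
5. move(b,d)  →  {above(a,a), above(a,d), above(b,d), above(d,b), above(f,b), above(f,f), holds(b), holds(d), marked(b), marked(d), marked(f)}

move(d,a); move(d,b); swap(f,d); swap(d,a); move(b,d)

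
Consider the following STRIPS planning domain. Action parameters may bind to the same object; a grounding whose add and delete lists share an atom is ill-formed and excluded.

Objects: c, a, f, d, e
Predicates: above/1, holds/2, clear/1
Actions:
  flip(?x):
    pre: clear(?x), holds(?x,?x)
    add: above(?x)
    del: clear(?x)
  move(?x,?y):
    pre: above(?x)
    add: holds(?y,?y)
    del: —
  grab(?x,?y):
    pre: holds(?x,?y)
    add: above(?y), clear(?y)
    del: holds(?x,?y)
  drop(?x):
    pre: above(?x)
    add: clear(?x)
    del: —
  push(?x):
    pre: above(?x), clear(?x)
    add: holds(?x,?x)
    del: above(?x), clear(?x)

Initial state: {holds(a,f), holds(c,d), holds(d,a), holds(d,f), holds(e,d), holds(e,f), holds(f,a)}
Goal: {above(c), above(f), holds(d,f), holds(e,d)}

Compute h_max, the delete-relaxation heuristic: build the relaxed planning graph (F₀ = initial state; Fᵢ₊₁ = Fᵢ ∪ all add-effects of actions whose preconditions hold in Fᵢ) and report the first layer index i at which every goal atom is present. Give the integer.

3

F0 = init (7 atoms)
F1 = F0 ∪ {above(a), above(d), above(f), clear(a), clear(d), clear(f)}  (13 atoms)
F2 = F1 ∪ {holds(a,a), holds(c,c), holds(d,d), holds(e,e), holds(f,f)}  (18 atoms)
F3 = F2 ∪ {above(c), above(e), clear(c), clear(e)}  (22 atoms)
goal ⊆ F3  ⇒  h_max = 3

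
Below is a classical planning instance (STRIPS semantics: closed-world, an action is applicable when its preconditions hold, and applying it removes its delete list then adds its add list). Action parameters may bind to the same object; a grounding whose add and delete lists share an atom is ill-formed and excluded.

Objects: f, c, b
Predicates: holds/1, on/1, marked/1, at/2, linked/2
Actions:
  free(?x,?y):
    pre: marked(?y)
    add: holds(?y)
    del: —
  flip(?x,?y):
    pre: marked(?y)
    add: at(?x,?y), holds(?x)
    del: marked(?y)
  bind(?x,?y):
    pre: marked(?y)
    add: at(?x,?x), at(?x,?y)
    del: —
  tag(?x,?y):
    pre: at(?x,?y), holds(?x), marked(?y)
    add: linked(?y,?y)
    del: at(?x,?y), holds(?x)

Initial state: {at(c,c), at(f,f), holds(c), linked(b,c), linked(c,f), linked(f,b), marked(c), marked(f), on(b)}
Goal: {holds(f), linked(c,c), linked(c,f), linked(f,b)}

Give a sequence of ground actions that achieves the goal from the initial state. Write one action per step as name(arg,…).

1. free(f,f)  →  {at(c,c), at(f,f), holds(c), holds(f), linked(b,c), linked(c,f), linked(f,b), marked(c), marked(f), on(b)}
2. tag(c,c)  →  {at(f,f), holds(f), linked(b,c), linked(c,c), linked(c,f), linked(f,b), marked(c), marked(f), on(b)}

free(f,f); tag(c,c)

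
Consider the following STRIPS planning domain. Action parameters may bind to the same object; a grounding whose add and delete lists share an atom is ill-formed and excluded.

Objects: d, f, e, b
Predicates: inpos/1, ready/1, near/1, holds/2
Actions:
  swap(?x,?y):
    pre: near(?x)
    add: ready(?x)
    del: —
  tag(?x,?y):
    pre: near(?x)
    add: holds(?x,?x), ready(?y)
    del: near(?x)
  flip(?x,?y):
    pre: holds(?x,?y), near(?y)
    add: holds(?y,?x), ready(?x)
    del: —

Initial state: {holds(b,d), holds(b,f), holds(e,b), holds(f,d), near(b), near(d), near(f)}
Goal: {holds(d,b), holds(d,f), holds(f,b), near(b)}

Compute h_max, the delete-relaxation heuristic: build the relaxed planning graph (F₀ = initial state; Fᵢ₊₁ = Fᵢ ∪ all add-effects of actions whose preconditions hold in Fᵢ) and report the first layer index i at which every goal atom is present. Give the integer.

1

F0 = init (7 atoms)
F1 = F0 ∪ {holds(b,b), holds(b,e), holds(d,b), holds(d,d), holds(d,f), holds(f,b), holds(f,f), ready(b), ready(d), ready(e), ready(f)}  (18 atoms)
goal ⊆ F1  ⇒  h_max = 1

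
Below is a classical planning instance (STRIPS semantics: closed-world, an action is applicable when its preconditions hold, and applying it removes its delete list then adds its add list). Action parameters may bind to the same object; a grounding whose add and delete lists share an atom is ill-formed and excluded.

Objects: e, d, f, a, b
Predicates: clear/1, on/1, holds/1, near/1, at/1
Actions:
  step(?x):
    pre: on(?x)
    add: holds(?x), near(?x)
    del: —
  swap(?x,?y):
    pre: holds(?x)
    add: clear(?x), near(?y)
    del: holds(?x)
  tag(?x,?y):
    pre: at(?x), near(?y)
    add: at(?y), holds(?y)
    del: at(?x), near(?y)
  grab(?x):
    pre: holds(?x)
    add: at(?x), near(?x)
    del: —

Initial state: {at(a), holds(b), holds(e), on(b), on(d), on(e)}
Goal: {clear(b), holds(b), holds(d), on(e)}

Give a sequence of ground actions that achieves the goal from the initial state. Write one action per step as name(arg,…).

step(d); swap(b,e); step(b)

1. step(d)  →  {at(a), holds(b), holds(d), holds(e), near(d), on(b), on(d), on(e)}
2. swap(b,e)  →  {at(a), clear(b), holds(d), holds(e), near(d), near(e), on(b), on(d), on(e)}
3. step(b)  →  {at(a), clear(b), holds(b), holds(d), holds(e), near(b), near(d), near(e), on(b), on(d), on(e)}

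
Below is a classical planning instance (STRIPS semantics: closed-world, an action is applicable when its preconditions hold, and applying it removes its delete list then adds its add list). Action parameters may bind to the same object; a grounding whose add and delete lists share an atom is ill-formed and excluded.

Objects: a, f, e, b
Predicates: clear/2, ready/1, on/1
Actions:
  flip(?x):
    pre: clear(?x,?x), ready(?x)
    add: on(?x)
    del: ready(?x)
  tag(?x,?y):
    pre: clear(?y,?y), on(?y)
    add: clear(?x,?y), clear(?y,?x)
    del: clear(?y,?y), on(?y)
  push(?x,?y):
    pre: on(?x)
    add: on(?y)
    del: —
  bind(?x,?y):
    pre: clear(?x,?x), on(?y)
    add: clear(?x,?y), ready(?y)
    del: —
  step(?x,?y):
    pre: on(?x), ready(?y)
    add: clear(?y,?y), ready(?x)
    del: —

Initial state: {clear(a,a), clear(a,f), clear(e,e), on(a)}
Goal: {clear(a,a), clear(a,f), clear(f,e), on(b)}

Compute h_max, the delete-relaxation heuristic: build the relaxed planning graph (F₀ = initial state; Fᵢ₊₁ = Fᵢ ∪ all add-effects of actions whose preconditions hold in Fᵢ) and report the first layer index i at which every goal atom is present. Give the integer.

F0 = init (4 atoms)
F1 = F0 ∪ {clear(a,b), clear(a,e), clear(b,a), clear(e,a), clear(f,a), on(b), on(e), on(f), ready(a)}  (13 atoms)
F2 = F1 ∪ {clear(b,e), clear(e,b), clear(e,f), clear(f,e), ready(b), ready(e), ready(f)}  (20 atoms)
goal ⊆ F2  ⇒  h_max = 2

2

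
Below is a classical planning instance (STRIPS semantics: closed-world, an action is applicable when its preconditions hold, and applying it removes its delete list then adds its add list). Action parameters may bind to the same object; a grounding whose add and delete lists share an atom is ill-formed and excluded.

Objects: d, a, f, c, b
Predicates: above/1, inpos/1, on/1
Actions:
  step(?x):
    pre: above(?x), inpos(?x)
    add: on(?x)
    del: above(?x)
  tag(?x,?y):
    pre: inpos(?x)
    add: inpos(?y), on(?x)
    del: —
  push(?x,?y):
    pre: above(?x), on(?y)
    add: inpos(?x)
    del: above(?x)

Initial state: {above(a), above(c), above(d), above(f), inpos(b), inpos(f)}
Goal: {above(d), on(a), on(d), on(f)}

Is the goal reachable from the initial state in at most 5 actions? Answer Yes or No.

Yes

1. tag(f,d)  →  {above(a), above(c), above(d), above(f), inpos(b), inpos(d), inpos(f), on(f)}
2. tag(d,a)  →  {above(a), above(c), above(d), above(f), inpos(a), inpos(b), inpos(d), inpos(f), on(d), on(f)}
3. step(a)  →  {above(c), above(d), above(f), inpos(a), inpos(b), inpos(d), inpos(f), on(a), on(d), on(f)}
optimal plan length = 3; 3 ≤ 5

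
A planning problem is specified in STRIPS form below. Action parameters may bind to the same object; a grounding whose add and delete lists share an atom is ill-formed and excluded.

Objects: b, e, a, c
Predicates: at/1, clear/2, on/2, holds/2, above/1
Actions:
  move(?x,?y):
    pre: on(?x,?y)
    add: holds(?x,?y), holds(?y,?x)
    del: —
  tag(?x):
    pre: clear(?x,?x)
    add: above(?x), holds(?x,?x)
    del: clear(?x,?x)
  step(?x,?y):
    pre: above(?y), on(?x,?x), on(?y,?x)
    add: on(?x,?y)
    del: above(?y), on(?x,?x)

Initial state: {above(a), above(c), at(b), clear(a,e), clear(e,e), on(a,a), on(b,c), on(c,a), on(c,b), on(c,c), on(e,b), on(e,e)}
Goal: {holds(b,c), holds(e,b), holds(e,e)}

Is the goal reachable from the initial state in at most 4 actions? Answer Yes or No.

1. move(b,c)  →  {above(a), above(c), at(b), clear(a,e), clear(e,e), holds(b,c), holds(c,b), on(a,a), on(b,c), on(c,a), on(c,b), on(c,c), on(e,b), on(e,e)}
2. move(e,b)  →  {above(a), above(c), at(b), clear(a,e), clear(e,e), holds(b,c), holds(b,e), holds(c,b), holds(e,b), on(a,a), on(b,c), on(c,a), on(c,b), on(c,c), on(e,b), on(e,e)}
3. move(e,e)  →  {above(a), above(c), at(b), clear(a,e), clear(e,e), holds(b,c), holds(b,e), holds(c,b), holds(e,b), holds(e,e), on(a,a), on(b,c), on(c,a), on(c,b), on(c,c), on(e,b), on(e,e)}
optimal plan length = 3; 3 ≤ 4

Yes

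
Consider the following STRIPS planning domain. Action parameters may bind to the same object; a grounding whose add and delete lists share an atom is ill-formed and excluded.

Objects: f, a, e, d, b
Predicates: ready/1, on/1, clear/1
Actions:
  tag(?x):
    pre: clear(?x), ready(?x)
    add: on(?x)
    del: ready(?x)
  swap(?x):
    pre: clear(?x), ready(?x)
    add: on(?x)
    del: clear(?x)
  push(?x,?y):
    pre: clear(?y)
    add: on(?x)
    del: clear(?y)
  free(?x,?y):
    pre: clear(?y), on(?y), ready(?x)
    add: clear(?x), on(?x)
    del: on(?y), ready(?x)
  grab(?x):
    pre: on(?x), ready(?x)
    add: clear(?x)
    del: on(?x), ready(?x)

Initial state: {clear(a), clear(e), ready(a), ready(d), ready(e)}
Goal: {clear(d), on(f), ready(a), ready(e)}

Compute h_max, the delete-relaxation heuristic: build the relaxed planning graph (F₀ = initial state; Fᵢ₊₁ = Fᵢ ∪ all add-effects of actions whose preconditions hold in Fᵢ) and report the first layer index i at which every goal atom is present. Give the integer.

2

F0 = init (5 atoms)
F1 = F0 ∪ {on(a), on(b), on(d), on(e), on(f)}  (10 atoms)
F2 = F1 ∪ {clear(d)}  (11 atoms)
goal ⊆ F2  ⇒  h_max = 2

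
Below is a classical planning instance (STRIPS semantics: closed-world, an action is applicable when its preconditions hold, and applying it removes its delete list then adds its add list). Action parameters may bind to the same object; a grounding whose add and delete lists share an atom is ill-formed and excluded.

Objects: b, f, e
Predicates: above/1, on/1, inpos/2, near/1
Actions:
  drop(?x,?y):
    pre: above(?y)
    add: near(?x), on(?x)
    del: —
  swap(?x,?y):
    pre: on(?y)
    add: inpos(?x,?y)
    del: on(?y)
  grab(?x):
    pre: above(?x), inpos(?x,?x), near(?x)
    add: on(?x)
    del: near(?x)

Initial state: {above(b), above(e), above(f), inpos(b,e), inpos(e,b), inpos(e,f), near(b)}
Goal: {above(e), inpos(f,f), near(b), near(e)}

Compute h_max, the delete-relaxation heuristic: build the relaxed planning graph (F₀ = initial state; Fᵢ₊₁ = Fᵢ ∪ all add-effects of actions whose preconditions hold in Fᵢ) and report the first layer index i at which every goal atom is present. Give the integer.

F0 = init (7 atoms)
F1 = F0 ∪ {near(e), near(f), on(b), on(e), on(f)}  (12 atoms)
F2 = F1 ∪ {inpos(b,b), inpos(b,f), inpos(e,e), inpos(f,b), inpos(f,e), inpos(f,f)}  (18 atoms)
goal ⊆ F2  ⇒  h_max = 2

2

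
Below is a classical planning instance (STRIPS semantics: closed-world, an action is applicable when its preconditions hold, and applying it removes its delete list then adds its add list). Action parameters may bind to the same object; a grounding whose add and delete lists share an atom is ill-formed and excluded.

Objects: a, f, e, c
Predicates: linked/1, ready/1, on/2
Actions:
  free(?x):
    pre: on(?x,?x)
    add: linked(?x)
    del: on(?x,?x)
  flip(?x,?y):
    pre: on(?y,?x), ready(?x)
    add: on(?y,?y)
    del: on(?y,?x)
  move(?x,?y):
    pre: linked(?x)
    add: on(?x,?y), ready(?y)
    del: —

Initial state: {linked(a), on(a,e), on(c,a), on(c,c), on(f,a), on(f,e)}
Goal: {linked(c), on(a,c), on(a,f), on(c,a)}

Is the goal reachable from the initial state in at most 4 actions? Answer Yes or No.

Yes

1. free(c)  →  {linked(a), linked(c), on(a,e), on(c,a), on(f,a), on(f,e)}
2. move(a,f)  →  {linked(a), linked(c), on(a,e), on(a,f), on(c,a), on(f,a), on(f,e), ready(f)}
3. move(a,c)  →  {linked(a), linked(c), on(a,c), on(a,e), on(a,f), on(c,a), on(f,a), on(f,e), ready(c), ready(f)}
optimal plan length = 3; 3 ≤ 4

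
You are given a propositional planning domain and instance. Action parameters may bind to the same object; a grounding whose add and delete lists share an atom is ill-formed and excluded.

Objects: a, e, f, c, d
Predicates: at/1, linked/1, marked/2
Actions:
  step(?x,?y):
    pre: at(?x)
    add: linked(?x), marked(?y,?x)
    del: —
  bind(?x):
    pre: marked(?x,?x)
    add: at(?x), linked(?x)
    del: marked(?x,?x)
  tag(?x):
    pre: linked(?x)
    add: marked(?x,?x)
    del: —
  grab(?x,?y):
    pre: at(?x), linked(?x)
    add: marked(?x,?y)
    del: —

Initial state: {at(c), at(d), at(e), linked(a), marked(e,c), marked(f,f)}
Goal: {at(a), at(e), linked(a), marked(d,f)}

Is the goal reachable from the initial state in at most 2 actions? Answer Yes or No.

No

1. step(d,a)  →  {at(c), at(d), at(e), linked(a), linked(d), marked(a,d), marked(e,c), marked(f,f)}
2. tag(a)  →  {at(c), at(d), at(e), linked(a), linked(d), marked(a,a), marked(a,d), marked(e,c), marked(f,f)}
3. bind(a)  →  {at(a), at(c), at(d), at(e), linked(a), linked(d), marked(a,d), marked(e,c), marked(f,f)}
4. grab(d,f)  →  {at(a), at(c), at(d), at(e), linked(a), linked(d), marked(a,d), marked(d,f), marked(e,c), marked(f,f)}
optimal plan length = 4; 4 > 2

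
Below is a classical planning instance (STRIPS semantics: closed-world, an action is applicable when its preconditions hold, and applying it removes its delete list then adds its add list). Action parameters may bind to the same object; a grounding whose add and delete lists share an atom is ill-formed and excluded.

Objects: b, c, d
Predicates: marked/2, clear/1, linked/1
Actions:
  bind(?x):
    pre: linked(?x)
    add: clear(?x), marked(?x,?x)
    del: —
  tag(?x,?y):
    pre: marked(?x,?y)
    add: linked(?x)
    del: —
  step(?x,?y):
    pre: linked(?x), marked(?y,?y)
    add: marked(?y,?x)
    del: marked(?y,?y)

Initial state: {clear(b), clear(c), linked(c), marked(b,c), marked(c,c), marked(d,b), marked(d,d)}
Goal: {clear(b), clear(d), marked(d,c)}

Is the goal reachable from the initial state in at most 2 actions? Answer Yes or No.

No

1. tag(d,b)  →  {clear(b), clear(c), linked(c), linked(d), marked(b,c), marked(c,c), marked(d,b), marked(d,d)}
2. bind(d)  →  {clear(b), clear(c), clear(d), linked(c), linked(d), marked(b,c), marked(c,c), marked(d,b), marked(d,d)}
3. step(c,d)  →  {clear(b), clear(c), clear(d), linked(c), linked(d), marked(b,c), marked(c,c), marked(d,b), marked(d,c)}
optimal plan length = 3; 3 > 2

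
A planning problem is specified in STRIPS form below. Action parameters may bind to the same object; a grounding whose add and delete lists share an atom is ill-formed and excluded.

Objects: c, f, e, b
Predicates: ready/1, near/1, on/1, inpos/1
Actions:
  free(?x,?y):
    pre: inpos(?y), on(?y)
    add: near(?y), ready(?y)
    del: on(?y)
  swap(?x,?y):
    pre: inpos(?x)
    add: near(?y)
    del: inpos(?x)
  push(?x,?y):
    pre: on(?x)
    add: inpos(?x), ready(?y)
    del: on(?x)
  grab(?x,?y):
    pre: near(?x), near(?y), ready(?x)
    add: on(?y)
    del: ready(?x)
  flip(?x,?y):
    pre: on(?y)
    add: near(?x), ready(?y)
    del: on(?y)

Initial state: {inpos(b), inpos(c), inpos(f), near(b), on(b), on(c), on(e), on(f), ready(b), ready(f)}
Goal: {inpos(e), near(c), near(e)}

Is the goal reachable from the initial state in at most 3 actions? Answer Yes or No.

Yes

1. free(c,c)  →  {inpos(b), inpos(c), inpos(f), near(b), near(c), on(b), on(e), on(f), ready(b), ready(c), ready(f)}
2. swap(c,e)  →  {inpos(b), inpos(f), near(b), near(c), near(e), on(b), on(e), on(f), ready(b), ready(c), ready(f)}
3. push(e,c)  →  {inpos(b), inpos(e), inpos(f), near(b), near(c), near(e), on(b), on(f), ready(b), ready(c), ready(f)}
optimal plan length = 3; 3 ≤ 3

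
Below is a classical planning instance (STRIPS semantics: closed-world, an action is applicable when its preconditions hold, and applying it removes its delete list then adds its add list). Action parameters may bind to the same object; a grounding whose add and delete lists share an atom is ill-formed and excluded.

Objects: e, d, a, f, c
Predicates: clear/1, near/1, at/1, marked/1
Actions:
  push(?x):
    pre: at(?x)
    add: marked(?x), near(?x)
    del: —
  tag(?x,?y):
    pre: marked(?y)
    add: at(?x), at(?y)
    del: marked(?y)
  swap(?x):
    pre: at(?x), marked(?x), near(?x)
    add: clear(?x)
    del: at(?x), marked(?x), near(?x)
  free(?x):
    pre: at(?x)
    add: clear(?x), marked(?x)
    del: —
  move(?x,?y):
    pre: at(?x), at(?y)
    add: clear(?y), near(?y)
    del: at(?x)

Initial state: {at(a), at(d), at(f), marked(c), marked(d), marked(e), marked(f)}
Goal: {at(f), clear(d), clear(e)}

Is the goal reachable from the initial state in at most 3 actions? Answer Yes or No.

Yes

1. tag(e,e)  →  {at(a), at(d), at(e), at(f), marked(c), marked(d), marked(f)}
2. free(e)  →  {at(a), at(d), at(e), at(f), clear(e), marked(c), marked(d), marked(e), marked(f)}
3. free(d)  →  {at(a), at(d), at(e), at(f), clear(d), clear(e), marked(c), marked(d), marked(e), marked(f)}
optimal plan length = 3; 3 ≤ 3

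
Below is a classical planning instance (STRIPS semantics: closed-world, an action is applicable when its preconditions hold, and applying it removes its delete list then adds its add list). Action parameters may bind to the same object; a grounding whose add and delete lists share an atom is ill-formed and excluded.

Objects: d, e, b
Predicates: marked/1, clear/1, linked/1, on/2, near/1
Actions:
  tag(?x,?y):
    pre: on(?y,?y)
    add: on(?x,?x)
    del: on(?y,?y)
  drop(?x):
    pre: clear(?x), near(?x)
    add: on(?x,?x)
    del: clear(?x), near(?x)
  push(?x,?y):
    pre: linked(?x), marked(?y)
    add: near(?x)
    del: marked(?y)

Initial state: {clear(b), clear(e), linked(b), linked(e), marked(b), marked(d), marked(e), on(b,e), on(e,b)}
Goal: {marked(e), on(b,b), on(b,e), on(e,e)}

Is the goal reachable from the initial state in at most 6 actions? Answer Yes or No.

Yes

1. push(e,d)  →  {clear(b), clear(e), linked(b), linked(e), marked(b), marked(e), near(e), on(b,e), on(e,b)}
2. drop(e)  →  {clear(b), linked(b), linked(e), marked(b), marked(e), on(b,e), on(e,b), on(e,e)}
3. push(b,b)  →  {clear(b), linked(b), linked(e), marked(e), near(b), on(b,e), on(e,b), on(e,e)}
4. drop(b)  →  {linked(b), linked(e), marked(e), on(b,b), on(b,e), on(e,b), on(e,e)}
optimal plan length = 4; 4 ≤ 6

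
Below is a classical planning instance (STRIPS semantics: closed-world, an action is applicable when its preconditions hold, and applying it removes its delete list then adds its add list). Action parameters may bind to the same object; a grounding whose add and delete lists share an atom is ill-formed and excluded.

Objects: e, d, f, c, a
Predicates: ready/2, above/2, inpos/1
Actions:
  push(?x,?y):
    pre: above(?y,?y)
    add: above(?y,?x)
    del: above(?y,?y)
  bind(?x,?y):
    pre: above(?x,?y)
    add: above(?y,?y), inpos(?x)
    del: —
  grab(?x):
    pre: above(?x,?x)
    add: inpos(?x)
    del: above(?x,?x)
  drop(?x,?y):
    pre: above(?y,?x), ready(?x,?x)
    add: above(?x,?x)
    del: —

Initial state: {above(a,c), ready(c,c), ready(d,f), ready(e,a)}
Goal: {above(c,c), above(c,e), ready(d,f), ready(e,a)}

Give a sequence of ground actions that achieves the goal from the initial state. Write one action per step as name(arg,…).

1. bind(a,c)  →  {above(a,c), above(c,c), inpos(a), ready(c,c), ready(d,f), ready(e,a)}
2. push(e,c)  →  {above(a,c), above(c,e), inpos(a), ready(c,c), ready(d,f), ready(e,a)}
3. bind(a,c)  →  {above(a,c), above(c,c), above(c,e), inpos(a), ready(c,c), ready(d,f), ready(e,a)}

bind(a,c); push(e,c); bind(a,c)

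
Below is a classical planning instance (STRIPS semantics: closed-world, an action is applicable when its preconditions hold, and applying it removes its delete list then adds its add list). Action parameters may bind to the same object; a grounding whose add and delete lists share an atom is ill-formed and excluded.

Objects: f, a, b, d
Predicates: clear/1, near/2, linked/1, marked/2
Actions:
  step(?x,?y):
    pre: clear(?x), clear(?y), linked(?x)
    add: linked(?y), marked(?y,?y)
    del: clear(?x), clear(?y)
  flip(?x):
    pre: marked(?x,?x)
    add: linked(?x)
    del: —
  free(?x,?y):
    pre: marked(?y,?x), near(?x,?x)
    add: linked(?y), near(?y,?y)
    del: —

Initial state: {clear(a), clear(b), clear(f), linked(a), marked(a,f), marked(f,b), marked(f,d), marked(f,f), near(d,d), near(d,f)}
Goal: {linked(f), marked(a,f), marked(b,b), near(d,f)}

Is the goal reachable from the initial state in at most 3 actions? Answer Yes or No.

1. step(a,b)  →  {clear(f), linked(a), linked(b), marked(a,f), marked(b,b), marked(f,b), marked(f,d), marked(f,f), near(d,d), near(d,f)}
2. flip(f)  →  {clear(f), linked(a), linked(b), linked(f), marked(a,f), marked(b,b), marked(f,b), marked(f,d), marked(f,f), near(d,d), near(d,f)}
optimal plan length = 2; 2 ≤ 3

Yes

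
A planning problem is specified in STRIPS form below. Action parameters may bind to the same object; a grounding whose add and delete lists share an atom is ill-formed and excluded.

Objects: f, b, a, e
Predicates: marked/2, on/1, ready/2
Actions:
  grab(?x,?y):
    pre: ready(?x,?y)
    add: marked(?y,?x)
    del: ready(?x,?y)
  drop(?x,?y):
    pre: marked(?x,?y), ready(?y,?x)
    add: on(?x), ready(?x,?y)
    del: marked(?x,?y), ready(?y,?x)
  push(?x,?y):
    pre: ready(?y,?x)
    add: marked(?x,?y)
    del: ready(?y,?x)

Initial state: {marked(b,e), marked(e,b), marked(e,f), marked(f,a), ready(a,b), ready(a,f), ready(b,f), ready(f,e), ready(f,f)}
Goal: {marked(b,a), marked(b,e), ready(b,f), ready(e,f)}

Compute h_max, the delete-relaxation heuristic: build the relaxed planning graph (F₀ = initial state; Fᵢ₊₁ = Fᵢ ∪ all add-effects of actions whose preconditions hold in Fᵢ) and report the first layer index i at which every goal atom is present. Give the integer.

F0 = init (9 atoms)
F1 = F0 ∪ {marked(b,a), marked(f,b), marked(f,f), on(e), on(f), ready(e,f), ready(f,a)}  (16 atoms)
goal ⊆ F1  ⇒  h_max = 1

1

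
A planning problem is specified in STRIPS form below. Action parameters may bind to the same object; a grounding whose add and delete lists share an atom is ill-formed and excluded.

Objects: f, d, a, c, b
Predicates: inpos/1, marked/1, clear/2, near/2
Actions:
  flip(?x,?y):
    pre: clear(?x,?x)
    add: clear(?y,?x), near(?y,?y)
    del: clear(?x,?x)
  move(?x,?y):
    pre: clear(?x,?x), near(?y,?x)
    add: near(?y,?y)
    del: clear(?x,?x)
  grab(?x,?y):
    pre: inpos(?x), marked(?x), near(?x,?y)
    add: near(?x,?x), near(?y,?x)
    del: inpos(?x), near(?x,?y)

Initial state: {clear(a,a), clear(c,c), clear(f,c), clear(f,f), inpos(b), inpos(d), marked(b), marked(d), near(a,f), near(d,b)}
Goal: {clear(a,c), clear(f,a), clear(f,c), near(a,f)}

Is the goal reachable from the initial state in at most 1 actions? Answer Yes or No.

1. flip(a,f)  →  {clear(c,c), clear(f,a), clear(f,c), clear(f,f), inpos(b), inpos(d), marked(b), marked(d), near(a,f), near(d,b), near(f,f)}
2. flip(c,a)  →  {clear(a,c), clear(f,a), clear(f,c), clear(f,f), inpos(b), inpos(d), marked(b), marked(d), near(a,a), near(a,f), near(d,b), near(f,f)}
optimal plan length = 2; 2 > 1

No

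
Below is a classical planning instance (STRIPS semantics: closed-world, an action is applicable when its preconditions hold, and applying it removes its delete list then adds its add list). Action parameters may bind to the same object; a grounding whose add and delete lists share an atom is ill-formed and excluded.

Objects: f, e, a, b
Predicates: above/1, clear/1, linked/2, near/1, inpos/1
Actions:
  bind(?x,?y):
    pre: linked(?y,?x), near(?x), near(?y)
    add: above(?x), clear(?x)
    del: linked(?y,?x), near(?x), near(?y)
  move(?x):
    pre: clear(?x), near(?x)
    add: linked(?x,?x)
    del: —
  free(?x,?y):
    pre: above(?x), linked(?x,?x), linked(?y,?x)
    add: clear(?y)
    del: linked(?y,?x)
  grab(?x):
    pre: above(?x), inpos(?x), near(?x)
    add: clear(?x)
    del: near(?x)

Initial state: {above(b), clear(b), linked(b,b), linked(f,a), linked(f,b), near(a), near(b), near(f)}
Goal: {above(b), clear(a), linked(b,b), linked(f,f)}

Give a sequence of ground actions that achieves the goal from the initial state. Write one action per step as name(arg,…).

free(b,f); move(f); bind(a,f)

1. free(b,f)  →  {above(b), clear(b), clear(f), linked(b,b), linked(f,a), near(a), near(b), near(f)}
2. move(f)  →  {above(b), clear(b), clear(f), linked(b,b), linked(f,a), linked(f,f), near(a), near(b), near(f)}
3. bind(a,f)  →  {above(a), above(b), clear(a), clear(b), clear(f), linked(b,b), linked(f,f), near(b)}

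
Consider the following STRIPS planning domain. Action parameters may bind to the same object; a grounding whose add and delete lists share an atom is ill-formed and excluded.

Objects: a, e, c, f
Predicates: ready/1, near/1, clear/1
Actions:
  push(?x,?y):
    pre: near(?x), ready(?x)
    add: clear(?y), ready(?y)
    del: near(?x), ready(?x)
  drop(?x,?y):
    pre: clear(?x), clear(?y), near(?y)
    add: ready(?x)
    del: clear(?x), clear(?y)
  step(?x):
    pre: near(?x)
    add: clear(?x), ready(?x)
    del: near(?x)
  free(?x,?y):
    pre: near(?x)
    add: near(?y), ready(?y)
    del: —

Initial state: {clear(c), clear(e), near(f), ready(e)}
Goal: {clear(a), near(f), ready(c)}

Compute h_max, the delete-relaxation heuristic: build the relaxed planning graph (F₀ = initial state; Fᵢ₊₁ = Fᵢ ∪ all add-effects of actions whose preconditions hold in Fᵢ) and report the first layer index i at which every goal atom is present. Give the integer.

2

F0 = init (4 atoms)
F1 = F0 ∪ {clear(f), near(a), near(c), near(e), ready(a), ready(c), ready(f)}  (11 atoms)
F2 = F1 ∪ {clear(a)}  (12 atoms)
goal ⊆ F2  ⇒  h_max = 2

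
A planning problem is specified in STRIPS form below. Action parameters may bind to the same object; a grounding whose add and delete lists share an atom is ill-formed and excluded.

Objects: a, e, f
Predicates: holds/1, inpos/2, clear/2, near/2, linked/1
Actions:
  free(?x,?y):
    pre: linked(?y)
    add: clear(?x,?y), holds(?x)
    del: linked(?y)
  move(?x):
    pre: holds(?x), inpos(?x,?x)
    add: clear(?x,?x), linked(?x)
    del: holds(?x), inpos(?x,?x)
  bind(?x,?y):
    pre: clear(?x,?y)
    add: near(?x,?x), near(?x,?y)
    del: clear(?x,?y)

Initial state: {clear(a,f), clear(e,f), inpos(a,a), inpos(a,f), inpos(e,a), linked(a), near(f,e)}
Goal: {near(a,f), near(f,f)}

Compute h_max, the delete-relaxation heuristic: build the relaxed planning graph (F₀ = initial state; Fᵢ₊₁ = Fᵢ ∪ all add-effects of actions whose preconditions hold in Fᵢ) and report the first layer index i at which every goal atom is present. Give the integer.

F0 = init (7 atoms)
F1 = F0 ∪ {clear(a,a), clear(e,a), clear(f,a), holds(a), holds(e), holds(f), near(a,a), near(a,f), near(e,e), near(e,f)}  (17 atoms)
F2 = F1 ∪ {near(e,a), near(f,a), near(f,f)}  (20 atoms)
goal ⊆ F2  ⇒  h_max = 2

2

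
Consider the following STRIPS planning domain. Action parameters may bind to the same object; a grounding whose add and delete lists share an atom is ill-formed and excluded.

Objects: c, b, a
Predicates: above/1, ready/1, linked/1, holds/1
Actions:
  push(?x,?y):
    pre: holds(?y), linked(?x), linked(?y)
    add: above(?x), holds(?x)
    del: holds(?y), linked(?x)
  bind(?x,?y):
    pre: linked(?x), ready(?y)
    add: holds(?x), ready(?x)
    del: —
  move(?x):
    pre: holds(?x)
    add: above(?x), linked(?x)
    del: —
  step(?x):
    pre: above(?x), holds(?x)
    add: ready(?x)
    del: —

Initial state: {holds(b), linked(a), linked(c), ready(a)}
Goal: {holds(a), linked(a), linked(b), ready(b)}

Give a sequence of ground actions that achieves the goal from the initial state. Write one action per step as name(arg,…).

1. bind(a,a)  →  {holds(a), holds(b), linked(a), linked(c), ready(a)}
2. move(b)  →  {above(b), holds(a), holds(b), linked(a), linked(b), linked(c), ready(a)}
3. bind(b,a)  →  {above(b), holds(a), holds(b), linked(a), linked(b), linked(c), ready(a), ready(b)}

bind(a,a); move(b); bind(b,a)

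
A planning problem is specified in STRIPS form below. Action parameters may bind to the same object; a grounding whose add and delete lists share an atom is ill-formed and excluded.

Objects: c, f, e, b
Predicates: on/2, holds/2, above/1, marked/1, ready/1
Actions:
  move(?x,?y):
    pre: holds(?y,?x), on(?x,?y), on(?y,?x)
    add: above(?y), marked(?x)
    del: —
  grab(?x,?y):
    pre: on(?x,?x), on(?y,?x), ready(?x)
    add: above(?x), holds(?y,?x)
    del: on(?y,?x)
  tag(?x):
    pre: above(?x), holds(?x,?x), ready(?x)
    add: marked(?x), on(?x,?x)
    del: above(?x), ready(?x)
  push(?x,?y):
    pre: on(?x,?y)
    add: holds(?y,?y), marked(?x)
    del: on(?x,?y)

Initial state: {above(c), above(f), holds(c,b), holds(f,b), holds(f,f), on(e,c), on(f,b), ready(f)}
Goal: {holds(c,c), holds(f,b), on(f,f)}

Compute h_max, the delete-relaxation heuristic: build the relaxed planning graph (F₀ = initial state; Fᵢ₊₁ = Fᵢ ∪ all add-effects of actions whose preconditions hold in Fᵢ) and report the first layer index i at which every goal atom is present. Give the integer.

1

F0 = init (8 atoms)
F1 = F0 ∪ {holds(b,b), holds(c,c), marked(e), marked(f), on(f,f)}  (13 atoms)
goal ⊆ F1  ⇒  h_max = 1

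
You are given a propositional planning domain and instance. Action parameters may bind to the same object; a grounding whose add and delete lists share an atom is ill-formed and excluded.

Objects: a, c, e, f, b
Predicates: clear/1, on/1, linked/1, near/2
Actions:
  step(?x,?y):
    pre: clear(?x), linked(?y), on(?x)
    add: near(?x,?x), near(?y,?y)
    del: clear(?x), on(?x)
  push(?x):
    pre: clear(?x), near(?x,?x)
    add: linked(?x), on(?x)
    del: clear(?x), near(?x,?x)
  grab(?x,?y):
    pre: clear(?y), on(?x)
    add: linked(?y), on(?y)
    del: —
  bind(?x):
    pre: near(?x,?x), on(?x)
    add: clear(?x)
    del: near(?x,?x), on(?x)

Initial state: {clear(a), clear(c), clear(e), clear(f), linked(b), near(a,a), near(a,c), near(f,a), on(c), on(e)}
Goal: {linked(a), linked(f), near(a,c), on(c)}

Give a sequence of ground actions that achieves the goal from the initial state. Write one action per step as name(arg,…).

1. push(a)  →  {clear(c), clear(e), clear(f), linked(a), linked(b), near(a,c), near(f,a), on(a), on(c), on(e)}
2. grab(a,f)  →  {clear(c), clear(e), clear(f), linked(a), linked(b), linked(f), near(a,c), near(f,a), on(a), on(c), on(e), on(f)}

push(a); grab(a,f)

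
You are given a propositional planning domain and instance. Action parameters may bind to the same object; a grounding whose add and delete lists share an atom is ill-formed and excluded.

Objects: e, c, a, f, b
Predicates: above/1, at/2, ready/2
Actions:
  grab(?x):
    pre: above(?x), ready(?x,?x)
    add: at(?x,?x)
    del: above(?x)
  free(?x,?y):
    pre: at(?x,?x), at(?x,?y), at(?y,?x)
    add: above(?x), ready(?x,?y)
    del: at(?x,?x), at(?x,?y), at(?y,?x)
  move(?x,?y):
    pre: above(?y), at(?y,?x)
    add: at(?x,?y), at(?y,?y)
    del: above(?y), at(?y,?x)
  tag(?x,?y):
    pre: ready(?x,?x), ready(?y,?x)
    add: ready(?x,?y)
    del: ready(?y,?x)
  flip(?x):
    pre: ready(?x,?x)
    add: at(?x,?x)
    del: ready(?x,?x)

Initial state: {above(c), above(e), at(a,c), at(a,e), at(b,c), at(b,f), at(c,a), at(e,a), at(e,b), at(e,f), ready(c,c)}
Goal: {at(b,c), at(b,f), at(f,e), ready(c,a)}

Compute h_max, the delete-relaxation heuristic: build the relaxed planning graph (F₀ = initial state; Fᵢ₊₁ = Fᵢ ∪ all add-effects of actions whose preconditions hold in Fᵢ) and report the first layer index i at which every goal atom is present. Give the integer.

F0 = init (11 atoms)
F1 = F0 ∪ {at(b,e), at(c,c), at(e,e), at(f,e)}  (15 atoms)
F2 = F1 ∪ {ready(c,a), ready(e,a), ready(e,b), ready(e,e), ready(e,f)}  (20 atoms)
goal ⊆ F2  ⇒  h_max = 2

2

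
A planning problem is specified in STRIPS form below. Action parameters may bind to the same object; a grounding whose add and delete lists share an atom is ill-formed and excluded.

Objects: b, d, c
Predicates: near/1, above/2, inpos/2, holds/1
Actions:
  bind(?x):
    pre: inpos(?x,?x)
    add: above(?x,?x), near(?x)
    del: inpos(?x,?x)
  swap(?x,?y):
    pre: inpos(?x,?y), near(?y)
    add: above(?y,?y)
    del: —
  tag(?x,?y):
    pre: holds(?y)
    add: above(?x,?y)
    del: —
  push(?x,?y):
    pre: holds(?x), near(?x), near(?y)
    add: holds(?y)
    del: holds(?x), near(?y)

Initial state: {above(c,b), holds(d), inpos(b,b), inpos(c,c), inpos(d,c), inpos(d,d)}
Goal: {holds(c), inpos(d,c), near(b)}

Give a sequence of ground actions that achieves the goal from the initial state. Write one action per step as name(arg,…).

1. bind(b)  →  {above(b,b), above(c,b), holds(d), inpos(c,c), inpos(d,c), inpos(d,d), near(b)}
2. bind(d)  →  {above(b,b), above(c,b), above(d,d), holds(d), inpos(c,c), inpos(d,c), near(b), near(d)}
3. bind(c)  →  {above(b,b), above(c,b), above(c,c), above(d,d), holds(d), inpos(d,c), near(b), near(c), near(d)}
4. push(d,c)  →  {above(b,b), above(c,b), above(c,c), above(d,d), holds(c), inpos(d,c), near(b), near(d)}

bind(b); bind(d); bind(c); push(d,c)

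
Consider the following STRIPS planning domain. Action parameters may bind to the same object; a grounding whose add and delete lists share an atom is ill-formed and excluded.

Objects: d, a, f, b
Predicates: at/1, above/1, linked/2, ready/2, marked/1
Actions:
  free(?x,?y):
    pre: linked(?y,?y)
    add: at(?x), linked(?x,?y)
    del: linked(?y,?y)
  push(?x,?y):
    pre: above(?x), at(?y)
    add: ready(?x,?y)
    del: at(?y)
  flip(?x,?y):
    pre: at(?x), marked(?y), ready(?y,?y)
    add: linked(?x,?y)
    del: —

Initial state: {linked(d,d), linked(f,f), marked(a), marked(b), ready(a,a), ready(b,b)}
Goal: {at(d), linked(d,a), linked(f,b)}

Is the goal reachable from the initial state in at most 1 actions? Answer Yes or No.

1. free(d,f)  →  {at(d), linked(d,d), linked(d,f), marked(a), marked(b), ready(a,a), ready(b,b)}
2. free(f,d)  →  {at(d), at(f), linked(d,f), linked(f,d), marked(a), marked(b), ready(a,a), ready(b,b)}
3. flip(d,a)  →  {at(d), at(f), linked(d,a), linked(d,f), linked(f,d), marked(a), marked(b), ready(a,a), ready(b,b)}
4. flip(f,b)  →  {at(d), at(f), linked(d,a), linked(d,f), linked(f,b), linked(f,d), marked(a), marked(b), ready(a,a), ready(b,b)}
optimal plan length = 4; 4 > 1

No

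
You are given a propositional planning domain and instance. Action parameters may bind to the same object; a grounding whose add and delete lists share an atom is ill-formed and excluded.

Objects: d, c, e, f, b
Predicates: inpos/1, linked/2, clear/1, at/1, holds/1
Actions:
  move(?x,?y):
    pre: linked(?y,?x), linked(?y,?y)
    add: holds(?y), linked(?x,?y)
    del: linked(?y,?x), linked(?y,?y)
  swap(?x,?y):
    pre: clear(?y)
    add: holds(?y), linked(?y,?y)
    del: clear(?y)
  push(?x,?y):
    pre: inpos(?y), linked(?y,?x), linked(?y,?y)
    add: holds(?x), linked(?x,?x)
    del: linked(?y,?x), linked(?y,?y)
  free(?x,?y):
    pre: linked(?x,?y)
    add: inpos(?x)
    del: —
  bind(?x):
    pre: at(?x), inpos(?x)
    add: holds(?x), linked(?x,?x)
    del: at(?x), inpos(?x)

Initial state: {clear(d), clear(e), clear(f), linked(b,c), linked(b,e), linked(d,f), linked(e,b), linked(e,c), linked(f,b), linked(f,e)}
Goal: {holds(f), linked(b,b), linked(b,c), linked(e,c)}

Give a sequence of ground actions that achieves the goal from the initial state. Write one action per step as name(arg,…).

1. swap(d,f)  →  {clear(d), clear(e), holds(f), linked(b,c), linked(b,e), linked(d,f), linked(e,b), linked(e,c), linked(f,b), linked(f,e), linked(f,f)}
2. free(f,e)  →  {clear(d), clear(e), holds(f), inpos(f), linked(b,c), linked(b,e), linked(d,f), linked(e,b), linked(e,c), linked(f,b), linked(f,e), linked(f,f)}
3. push(b,f)  →  {clear(d), clear(e), holds(b), holds(f), inpos(f), linked(b,b), linked(b,c), linked(b,e), linked(d,f), linked(e,b), linked(e,c), linked(f,e)}

swap(d,f); free(f,e); push(b,f)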